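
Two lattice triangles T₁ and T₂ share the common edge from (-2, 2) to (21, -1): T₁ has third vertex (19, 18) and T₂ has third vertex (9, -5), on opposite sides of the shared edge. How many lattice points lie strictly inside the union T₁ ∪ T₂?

The union is the simple quadrilateral with vertices (-2, 2), (19, 18), (21, -1), (9, -5) in order.
Using the shoelace formula, 2A = |[(-2)·18 − 19·2] + [19·(-1) − 21·18] + [21·(-5) − 9·(-1)] + [9·2 − (-2)·(-5)]| = 559, so the area is 279.5.
Along each edge there are gcd(|Δx|,|Δy|)+1 lattice points, so counting each shared vertex once the boundary has gcd(21,16) + gcd(2,19) + gcd(12,4) + gcd(11,7) = 1+1+4+1 = 7.
By Pick's theorem I = A − B/2 + 1 = 279.5 − 7/2 + 1 = 277.

277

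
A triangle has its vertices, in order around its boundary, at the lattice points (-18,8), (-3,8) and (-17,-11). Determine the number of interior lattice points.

135

The shoelace formula gives twice the area as |((-18)·8 − (-3)·8) + ((-3)·(-11) − (-17)·8) + ((-17)·8 − (-18)·(-11))| = 285, so the area is 142.5.
Summing gcd(|Δx|,|Δy|) over the edges gives the boundary count: gcd(15,0) + gcd(14,19) + gcd(1,19) = 15+1+1 = 17.
By Pick's theorem A = I + B/2 − 1, so I = 142.5 − 17/2 + 1 = 135.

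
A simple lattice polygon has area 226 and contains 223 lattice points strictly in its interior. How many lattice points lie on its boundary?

Pick's theorem gives A = I + B/2 − 1, so B = 2(A − I + 1) = 2(226 − 223 + 1) = 8.

8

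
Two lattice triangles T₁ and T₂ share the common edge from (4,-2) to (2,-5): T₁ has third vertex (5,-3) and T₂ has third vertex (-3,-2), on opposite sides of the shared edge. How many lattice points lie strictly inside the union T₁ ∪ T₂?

The union is the simple quadrilateral with vertices (4,-2), (5,-3), (2,-5), (-3,-2) in order.
The shoelace formula gives twice the area as |(4·(-3) − 5·(-2)) + (5·(-5) − 2·(-3)) + (2·(-2) − (-3)·(-5)) + ((-3)·(-2) − 4·(-2))| = 26, so the area is 13.
Summing gcd(|Δx|,|Δy|) over the edges gives the boundary count: gcd(1,1) + gcd(3,2) + gcd(5,3) + gcd(7,0) = 1+1+1+7 = 10.
By Pick's theorem I = A − B/2 + 1 = 13 − 10/2 + 1 = 9.

9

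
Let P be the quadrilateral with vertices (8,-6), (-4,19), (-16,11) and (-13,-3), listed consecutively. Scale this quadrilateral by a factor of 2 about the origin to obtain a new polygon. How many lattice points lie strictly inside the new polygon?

By the shoelace formula, twice the signed area is |(8·19 − (-4)·(-6)) + ((-4)·11 − (-16)·19) + ((-16)·(-3) − (-13)·11) + ((-13)·(-6) − 8·(-3))| = 681, so the area is 681/2.
Summing gcd(|Δx|,|Δy|) over the edges gives the boundary count: gcd(12,25) + gcd(12,8) + gcd(3,14) + gcd(21,3) = 1+4+1+3 = 9.
Scaling by 2 multiplies the area by 2² = 4 (so the new area is 1362) and multiplies the boundary lattice-point count by 2, giving 18.
By Pick's theorem, the interior count of the dilated polygon is 1362 − 18/2 + 1 = 1354.

1354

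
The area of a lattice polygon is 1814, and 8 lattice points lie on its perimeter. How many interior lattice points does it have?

From Pick's theorem, I = A − B/2 + 1 = 1814 − 8/2 + 1 = 1811.

1811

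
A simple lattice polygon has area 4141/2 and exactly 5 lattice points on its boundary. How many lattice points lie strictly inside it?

Pick's theorem A = I + B/2 − 1 rearranges to I = A − B/2 + 1 = 4141/2 − 5/2 + 1 = 2069.

2069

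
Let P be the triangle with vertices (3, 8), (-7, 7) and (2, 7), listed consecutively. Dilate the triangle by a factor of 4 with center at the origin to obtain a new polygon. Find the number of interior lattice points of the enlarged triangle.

The shoelace formula gives twice the area as |(3·7 − (-7)·8) + ((-7)·7 − 2·7) + (2·8 − 3·7)| = 9, so the area is 9/2.
The number of boundary lattice points is Σ gcd(|Δx|,|Δy|) = gcd(10,1) + gcd(9,0) + gcd(1,1) = 1+9+1 = 11.
Scaling by 4 multiplies the area by 4² = 16 (so the new area is 72) and multiplies the boundary lattice-point count by 4, giving 44.
By Pick's theorem, the interior count of the dilated polygon is 72 − 44/2 + 1 = 51.

51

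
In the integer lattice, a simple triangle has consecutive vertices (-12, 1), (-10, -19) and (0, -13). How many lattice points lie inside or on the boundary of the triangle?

110

By the shoelace formula, twice the signed area is |((-12)·(-19) − (-10)·1) + ((-10)·(-13) − 0·(-19)) + (0·1 − (-12)·(-13))| = 212, so the area is 106.
Summing gcd(|Δx|,|Δy|) over the edges gives the boundary count: gcd(2,20) + gcd(10,6) + gcd(12,14) = 2+2+2 = 6.
Pick's theorem gives I = A − B/2 + 1 = 106 − 6/2 + 1 = 104, so the closed region contains I + B = 104 + 6 = 110 lattice points.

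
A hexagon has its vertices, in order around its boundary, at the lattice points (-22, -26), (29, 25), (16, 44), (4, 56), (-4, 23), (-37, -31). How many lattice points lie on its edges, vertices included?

Summing gcd(|Δx|,|Δy|) over the edges gives the boundary count: gcd(51,51) + gcd(13,19) + gcd(12,12) + gcd(8,33) + gcd(33,54) + gcd(15,5) = 51+1+12+1+3+5 = 73.

73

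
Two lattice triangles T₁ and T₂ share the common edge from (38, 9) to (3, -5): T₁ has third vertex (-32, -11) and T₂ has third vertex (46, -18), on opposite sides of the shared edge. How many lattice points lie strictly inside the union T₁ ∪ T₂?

The union is the simple quadrilateral with vertices (38, 9), (-32, -11), (3, -5), (46, -18) in order.
Using the shoelace formula, 2A = |(38·(-11) − (-32)·9) + ((-32)·(-5) − 3·(-11)) + (3·(-18) − 46·(-5)) + (46·9 − 38·(-18))| = 1337, so the area is 668.5.
Along each edge there are gcd(|Δx|,|Δy|)+1 lattice points, so counting each shared vertex once the boundary has gcd(70,20) + gcd(35,6) + gcd(43,13) + gcd(8,27) = 10+1+1+1 = 13.
By Pick's theorem I = A − B/2 + 1 = 668.5 − 13/2 + 1 = 663.

663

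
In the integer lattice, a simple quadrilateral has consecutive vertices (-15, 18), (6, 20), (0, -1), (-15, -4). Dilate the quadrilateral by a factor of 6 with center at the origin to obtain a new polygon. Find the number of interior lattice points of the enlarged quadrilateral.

By the shoelace formula, twice the signed area is |[(-15)·20 − 6·18] + [6·(-1) − 0·20] + [0·(-4) − (-15)·(-1)] + [(-15)·18 − (-15)·(-4)]| = 759, so the area is 379.5.
Along each edge there are gcd(|Δx|,|Δy|)+1 lattice points, so counting each shared vertex once the boundary has gcd(21,2) + gcd(6,21) + gcd(15,3) + gcd(0,22) = 1+3+3+22 = 29.
Scaling by 6 multiplies the area by 6² = 36 (so the new area is 13662) and multiplies the boundary lattice-point count by 6, giving 174.
By Pick's theorem, the interior count of the dilated polygon is 13662 − 174/2 + 1 = 13576.

13576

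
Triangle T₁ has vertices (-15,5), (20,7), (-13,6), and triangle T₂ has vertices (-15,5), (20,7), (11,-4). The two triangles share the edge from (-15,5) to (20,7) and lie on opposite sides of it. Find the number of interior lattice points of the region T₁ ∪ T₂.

198

The union is the simple quadrilateral with vertices (-15,5), (-13,6), (20,7), (11,-4) in order.
The shoelace formula gives twice the area as |[(-15)·6 − (-13)·5] + [(-13)·7 − 20·6] + [20·(-4) − 11·7] + [11·5 − (-15)·(-4)]| = 398, so the area is 199.
Summing gcd(|Δx|,|Δy|) over the edges gives the boundary count: gcd(2,1) + gcd(33,1) + gcd(9,11) + gcd(26,9) = 1+1+1+1 = 4.
By Pick's theorem I = A − B/2 + 1 = 199 − 4/2 + 1 = 198.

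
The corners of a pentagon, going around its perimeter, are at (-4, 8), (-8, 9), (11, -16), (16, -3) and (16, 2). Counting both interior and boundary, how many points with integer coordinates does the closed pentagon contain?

254

Using the shoelace formula, 2A = |[(-4)·9 − (-8)·8] + [(-8)·(-16) − 11·9] + [11·(-3) − 16·(-16)] + [16·2 − 16·(-3)] + [16·8 − (-4)·2]| = 496, so the area is 248.
Along each edge there are gcd(|Δx|,|Δy|)+1 lattice points, so counting each shared vertex once the boundary has gcd(4,1) + gcd(19,25) + gcd(5,13) + gcd(0,5) + gcd(20,6) = 1+1+1+5+2 = 10.
Pick's theorem gives I = A − B/2 + 1 = 248 − 10/2 + 1 = 244, so the closed region contains I + B = 244 + 10 = 254 lattice points.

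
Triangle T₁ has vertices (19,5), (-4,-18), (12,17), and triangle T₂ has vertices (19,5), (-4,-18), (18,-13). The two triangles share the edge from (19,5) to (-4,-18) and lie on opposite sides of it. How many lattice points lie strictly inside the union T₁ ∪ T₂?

The union is the simple quadrilateral with vertices (19,5), (12,17), (-4,-18), (18,-13) in order.
The shoelace formula gives twice the area as |[19·17 − 12·5] + [12·(-18) − (-4)·17] + [(-4)·(-13) − 18·(-18)] + [18·5 − 19·(-13)]| = 828, so the area is 414.
The number of boundary lattice points is Σ gcd(|Δx|,|Δy|) = gcd(7,12) + gcd(16,35) + gcd(22,5) + gcd(1,18) = 1+1+1+1 = 4.
By Pick's theorem I = A − B/2 + 1 = 414 − 4/2 + 1 = 413.

413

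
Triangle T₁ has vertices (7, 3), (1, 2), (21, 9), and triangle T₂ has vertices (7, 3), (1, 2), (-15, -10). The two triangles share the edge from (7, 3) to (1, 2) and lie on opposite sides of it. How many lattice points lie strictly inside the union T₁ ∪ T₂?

36

The union is the simple quadrilateral with vertices (7, 3), (21, 9), (1, 2), (-15, -10) in order.
The shoelace formula gives twice the area as |[7·9 − 21·3] + [21·2 − 1·9] + [1·(-10) − (-15)·2] + [(-15)·3 − 7·(-10)]| = 78, so the area is 39.
Along each edge there are gcd(|Δx|,|Δy|)+1 lattice points, so counting each shared vertex once the boundary has gcd(14,6) + gcd(20,7) + gcd(16,12) + gcd(22,13) = 2+1+4+1 = 8.
By Pick's theorem I = A − B/2 + 1 = 39 − 8/2 + 1 = 36.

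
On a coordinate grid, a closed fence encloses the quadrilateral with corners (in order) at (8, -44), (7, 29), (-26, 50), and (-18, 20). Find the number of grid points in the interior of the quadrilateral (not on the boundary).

1325

The shoelace formula gives twice the area as |[8·29 − 7·(-44)] + [7·50 − (-26)·29] + [(-26)·20 − (-18)·50] + [(-18)·(-44) − 8·20]| = 2656, so the area is 1328.
The number of boundary lattice points is Σ gcd(|Δx|,|Δy|) = gcd(1,73) + gcd(33,21) + gcd(8,30) + gcd(26,64) = 1+3+2+2 = 8.
Pick's theorem gives I = A − B/2 + 1 = 1328 − 8/2 + 1 = 1325.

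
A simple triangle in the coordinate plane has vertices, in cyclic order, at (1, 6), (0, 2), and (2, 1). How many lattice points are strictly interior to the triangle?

By the shoelace formula, twice the signed area is |(1·2 − 0·6) + (0·1 − 2·2) + (2·6 − 1·1)| = 9, so the area is 4.5.
Summing gcd(|Δx|,|Δy|) over the edges gives the boundary count: gcd(1,4) + gcd(2,1) + gcd(1,5) = 1+1+1 = 3.
Pick's theorem gives I = A − B/2 + 1 = 4.5 − 3/2 + 1 = 4.

4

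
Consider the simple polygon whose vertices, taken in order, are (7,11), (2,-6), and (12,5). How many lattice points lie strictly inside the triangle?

By the shoelace formula, twice the signed area is |(7·(-6) − 2·11) + (2·5 − 12·(-6)) + (12·11 − 7·5)| = 115, so the area is 57.5.
Along each edge there are gcd(|Δx|,|Δy|)+1 lattice points, so counting each shared vertex once the boundary has gcd(5,17) + gcd(10,11) + gcd(5,6) = 1+1+1 = 3.
Pick's theorem gives I = A − B/2 + 1 = 57.5 − 3/2 + 1 = 57.

57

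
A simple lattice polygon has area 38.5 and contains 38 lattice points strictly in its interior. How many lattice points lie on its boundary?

3

Pick's theorem gives A = I + B/2 − 1, so B = 2(A − I + 1) = 2(38.5 − 38 + 1) = 3.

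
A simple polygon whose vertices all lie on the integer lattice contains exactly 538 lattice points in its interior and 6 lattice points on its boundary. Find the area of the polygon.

Pick's theorem states A = I + B/2 − 1, so A = 538 + 6/2 − 1 = 540.

540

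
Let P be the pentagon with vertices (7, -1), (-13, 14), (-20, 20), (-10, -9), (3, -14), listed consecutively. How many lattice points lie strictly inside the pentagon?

Using the shoelace formula, 2A = |(7·14 − (-13)·(-1)) + ((-13)·20 − (-20)·14) + ((-20)·(-9) − (-10)·20) + ((-10)·(-14) − 3·(-9)) + (3·(-1) − 7·(-14))| = 747, so the area is 373.5.
The number of boundary lattice points is Σ gcd(|Δx|,|Δy|) = gcd(20,15) + gcd(7,6) + gcd(10,29) + gcd(13,5) + gcd(4,13) = 5+1+1+1+1 = 9.
Pick's theorem gives I = A − B/2 + 1 = 373.5 − 9/2 + 1 = 370.

370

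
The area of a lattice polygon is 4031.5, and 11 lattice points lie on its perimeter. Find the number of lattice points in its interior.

4027

From Pick's theorem, I = A − B/2 + 1 = 4031.5 − 11/2 + 1 = 4027.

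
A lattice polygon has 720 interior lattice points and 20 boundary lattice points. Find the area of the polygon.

By Pick's theorem, A = I + B/2 − 1 = 720 + 20/2 − 1 = 729.

729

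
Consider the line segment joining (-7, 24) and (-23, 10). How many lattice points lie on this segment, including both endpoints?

3

The number of lattice points on a segment between lattice points is gcd(|Δx|,|Δy|) + 1 = gcd(16,14) + 1 = 2 + 1 = 3.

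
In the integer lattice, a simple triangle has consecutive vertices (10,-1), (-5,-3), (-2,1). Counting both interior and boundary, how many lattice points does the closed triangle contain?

Using the shoelace formula, 2A = |[10·(-3) − (-5)·(-1)] + [(-5)·1 − (-2)·(-3)] + [(-2)·(-1) − 10·1]| = 54, so the area is 27.
Along each edge there are gcd(|Δx|,|Δy|)+1 lattice points, so counting each shared vertex once the boundary has gcd(15,2) + gcd(3,4) + gcd(12,2) = 1+1+2 = 4.
Pick's theorem gives I = A − B/2 + 1 = 27 − 4/2 + 1 = 26, so the closed region contains I + B = 26 + 4 = 30 lattice points.

30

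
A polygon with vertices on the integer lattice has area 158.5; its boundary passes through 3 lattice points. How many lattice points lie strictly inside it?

Pick's theorem A = I + B/2 − 1 rearranges to I = A − B/2 + 1 = 158.5 − 3/2 + 1 = 158.

158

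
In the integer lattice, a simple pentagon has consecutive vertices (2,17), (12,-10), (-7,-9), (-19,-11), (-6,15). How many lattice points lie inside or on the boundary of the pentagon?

500

Using the shoelace formula, 2A = |(2·(-10) − 12·17) + (12·(-9) − (-7)·(-10)) + ((-7)·(-11) − (-19)·(-9)) + ((-19)·15 − (-6)·(-11)) + ((-6)·17 − 2·15)| = 979, so the area is 489.5.
Along each edge there are gcd(|Δx|,|Δy|)+1 lattice points, so counting each shared vertex once the boundary has gcd(10,27) + gcd(19,1) + gcd(12,2) + gcd(13,26) + gcd(8,2) = 1+1+2+13+2 = 19.
Pick's theorem gives I = A − B/2 + 1 = 489.5 − 19/2 + 1 = 481, so the closed region contains I + B = 481 + 19 = 500 lattice points.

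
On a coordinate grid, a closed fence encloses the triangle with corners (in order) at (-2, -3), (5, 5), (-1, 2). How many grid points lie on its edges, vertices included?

5

Summing gcd(|Δx|,|Δy|) over the edges gives the boundary count: gcd(7,8) + gcd(6,3) + gcd(1,5) = 1+3+1 = 5.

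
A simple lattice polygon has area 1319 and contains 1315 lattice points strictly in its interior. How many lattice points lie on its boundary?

Pick's theorem gives A = I + B/2 − 1, so B = 2(A − I + 1) = 2(1319 − 1315 + 1) = 10.

10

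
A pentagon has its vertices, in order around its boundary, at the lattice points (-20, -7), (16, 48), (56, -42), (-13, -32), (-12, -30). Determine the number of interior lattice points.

3522

Using the shoelace formula, 2A = |[(-20)·48 − 16·(-7)] + [16·(-42) − 56·48] + [56·(-32) − (-13)·(-42)] + [(-13)·(-30) − (-12)·(-32)] + [(-12)·(-7) − (-20)·(-30)]| = 7056, so the area is 3528.
The number of boundary lattice points is Σ gcd(|Δx|,|Δy|) = gcd(36,55) + gcd(40,90) + gcd(69,10) + gcd(1,2) + gcd(8,23) = 1+10+1+1+1 = 14.
By Pick's theorem A = I + B/2 − 1, so I = 3528 − 14/2 + 1 = 3522.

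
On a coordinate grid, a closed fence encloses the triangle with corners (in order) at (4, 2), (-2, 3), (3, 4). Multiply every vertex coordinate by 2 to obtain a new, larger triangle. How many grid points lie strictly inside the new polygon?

20

Using the shoelace formula, 2A = |[4·3 − (-2)·2] + [(-2)·4 − 3·3] + [3·2 − 4·4]| = 11, so the area is 5.5.
Summing gcd(|Δx|,|Δy|) over the edges gives the boundary count: gcd(6,1) + gcd(5,1) + gcd(1,2) = 1+1+1 = 3.
Scaling by 2 multiplies the area by 2² = 4 (so the new area is 22) and multiplies the boundary lattice-point count by 2, giving 6.
By Pick's theorem, the interior count of the dilated polygon is 22 − 6/2 + 1 = 20.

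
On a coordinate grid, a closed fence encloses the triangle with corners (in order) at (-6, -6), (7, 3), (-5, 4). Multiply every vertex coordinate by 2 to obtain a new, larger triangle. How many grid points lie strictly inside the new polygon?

240

Using the shoelace formula, 2A = |[(-6)·3 − 7·(-6)] + [7·4 − (-5)·3] + [(-5)·(-6) − (-6)·4]| = 121, so the area is 60.5.
The number of boundary lattice points is Σ gcd(|Δx|,|Δy|) = gcd(13,9) + gcd(12,1) + gcd(1,10) = 1+1+1 = 3.
Scaling by 2 multiplies the area by 2² = 4 (so the new area is 242) and multiplies the boundary lattice-point count by 2, giving 6.
By Pick's theorem, the interior count of the dilated polygon is 242 − 6/2 + 1 = 240.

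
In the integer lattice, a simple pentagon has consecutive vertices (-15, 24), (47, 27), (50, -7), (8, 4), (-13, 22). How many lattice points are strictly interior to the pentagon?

The shoelace formula gives twice the area as |[(-15)·27 − 47·24] + [47·(-7) − 50·27] + [50·4 − 8·(-7)] + [8·22 − (-13)·4] + [(-13)·24 − (-15)·22]| = 2710, so the area is 1355.
Along each edge there are gcd(|Δx|,|Δy|)+1 lattice points, so counting each shared vertex once the boundary has gcd(62,3) + gcd(3,34) + gcd(42,11) + gcd(21,18) + gcd(2,2) = 1+1+1+3+2 = 8.
By Pick's theorem A = I + B/2 − 1, so I = 1355 − 8/2 + 1 = 1352.

1352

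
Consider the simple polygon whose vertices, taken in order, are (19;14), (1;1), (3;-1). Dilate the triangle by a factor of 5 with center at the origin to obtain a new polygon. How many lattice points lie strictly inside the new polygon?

By the shoelace formula, twice the signed area is |[19·1 − 1·14] + [1·(-1) − 3·1] + [3·14 − 19·(-1)]| = 62, so the area is 31.
Along each edge there are gcd(|Δx|,|Δy|)+1 lattice points, so counting each shared vertex once the boundary has gcd(18,13) + gcd(2,2) + gcd(16,15) = 1+2+1 = 4.
Scaling by 5 multiplies the area by 5² = 25 (so the new area is 775) and multiplies the boundary lattice-point count by 5, giving 20.
By Pick's theorem, the interior count of the dilated polygon is 775 − 20/2 + 1 = 766.

766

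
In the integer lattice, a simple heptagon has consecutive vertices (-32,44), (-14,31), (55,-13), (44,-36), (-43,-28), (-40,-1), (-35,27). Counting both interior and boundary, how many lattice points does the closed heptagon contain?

4483

By the shoelace formula, twice the signed area is |((-32)·31 − (-14)·44) + ((-14)·(-13) − 55·31) + (55·(-36) − 44·(-13)) + (44·(-28) − (-43)·(-36)) + ((-43)·(-1) − (-40)·(-28)) + ((-40)·27 − (-35)·(-1)) + ((-35)·44 − (-32)·27)| = 8955, so the area is 8955/2.
Along each edge there are gcd(|Δx|,|Δy|)+1 lattice points, so counting each shared vertex once the boundary has gcd(18,13) + gcd(69,44) + gcd(11,23) + gcd(87,8) + gcd(3,27) + gcd(5,28) + gcd(3,17) = 1+1+1+1+3+1+1 = 9.
Pick's theorem gives I = A − B/2 + 1 = 8955/2 − 9/2 + 1 = 4474, so the closed region contains I + B = 4474 + 9 = 4483 lattice points.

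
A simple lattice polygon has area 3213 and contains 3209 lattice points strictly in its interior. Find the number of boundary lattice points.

10

Pick's theorem gives A = I + B/2 − 1, so B = 2(A − I + 1) = 2(3213 − 3209 + 1) = 10.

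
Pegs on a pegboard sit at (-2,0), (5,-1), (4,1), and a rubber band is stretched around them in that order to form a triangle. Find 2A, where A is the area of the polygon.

The shoelace formula gives twice the area as |((-2)·(-1) − 5·0) + (5·1 − 4·(-1)) + (4·0 − (-2)·1)| = 13, so the area is 6.5.

13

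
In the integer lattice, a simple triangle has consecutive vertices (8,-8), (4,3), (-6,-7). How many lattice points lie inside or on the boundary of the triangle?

82

The shoelace formula gives twice the area as |[8·3 − 4·(-8)] + [4·(-7) − (-6)·3] + [(-6)·(-8) − 8·(-7)]| = 150, so the area is 75.
Summing gcd(|Δx|,|Δy|) over the edges gives the boundary count: gcd(4,11) + gcd(10,10) + gcd(14,1) = 1+10+1 = 12.
Pick's theorem gives I = A − B/2 + 1 = 75 − 12/2 + 1 = 70, so the closed region contains I + B = 70 + 12 = 82 lattice points.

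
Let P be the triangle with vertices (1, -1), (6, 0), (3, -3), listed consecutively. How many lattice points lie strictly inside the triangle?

The shoelace formula gives twice the area as |(1·0 − 6·(-1)) + (6·(-3) − 3·0) + (3·(-1) − 1·(-3))| = 12, so the area is 6.
Along each edge there are gcd(|Δx|,|Δy|)+1 lattice points, so counting each shared vertex once the boundary has gcd(5,1) + gcd(3,3) + gcd(2,2) = 1+3+2 = 6.
By Pick's theorem A = I + B/2 − 1, so I = 6 − 6/2 + 1 = 4.

4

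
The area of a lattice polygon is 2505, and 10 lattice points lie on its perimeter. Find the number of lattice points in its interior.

From Pick's theorem, I = A − B/2 + 1 = 2505 − 10/2 + 1 = 2501.

2501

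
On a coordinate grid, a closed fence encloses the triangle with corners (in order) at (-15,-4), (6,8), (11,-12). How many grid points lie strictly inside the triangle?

236

Using the shoelace formula, 2A = |((-15)·8 − 6·(-4)) + (6·(-12) − 11·8) + (11·(-4) − (-15)·(-12))| = 480, so the area is 240.
The number of boundary lattice points is Σ gcd(|Δx|,|Δy|) = gcd(21,12) + gcd(5,20) + gcd(26,8) = 3+5+2 = 10.
By Pick's theorem A = I + B/2 − 1, so I = 240 − 10/2 + 1 = 236.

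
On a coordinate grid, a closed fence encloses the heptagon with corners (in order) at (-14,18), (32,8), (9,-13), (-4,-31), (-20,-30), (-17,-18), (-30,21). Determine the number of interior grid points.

1640

By the shoelace formula, twice the signed area is |((-14)·8 − 32·18) + (32·(-13) − 9·8) + (9·(-31) − (-4)·(-13)) + ((-4)·(-30) − (-20)·(-31)) + ((-20)·(-18) − (-17)·(-30)) + ((-17)·21 − (-30)·(-18)) + ((-30)·18 − (-14)·21)| = 3300, so the area is 1650.
Summing gcd(|Δx|,|Δy|) over the edges gives the boundary count: gcd(46,10) + gcd(23,21) + gcd(13,18) + gcd(16,1) + gcd(3,12) + gcd(13,39) + gcd(16,3) = 2+1+1+1+3+13+1 = 22.
By Pick's theorem A = I + B/2 − 1, so I = 1650 − 22/2 + 1 = 1640.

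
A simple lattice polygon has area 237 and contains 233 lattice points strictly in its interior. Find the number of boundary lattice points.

Pick's theorem gives A = I + B/2 − 1, so B = 2(A − I + 1) = 2(237 − 233 + 1) = 10.

10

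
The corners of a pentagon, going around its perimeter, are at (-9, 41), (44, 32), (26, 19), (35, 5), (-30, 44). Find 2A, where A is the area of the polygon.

1767

Using the shoelace formula, 2A = |[(-9)·32 − 44·41] + [44·19 − 26·32] + [26·5 − 35·19] + [35·44 − (-30)·5] + [(-30)·41 − (-9)·44]| = 1767, so the area is 1767/2.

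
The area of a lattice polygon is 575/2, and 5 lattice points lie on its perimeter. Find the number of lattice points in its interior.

286

Pick's theorem A = I + B/2 − 1 rearranges to I = A − B/2 + 1 = 575/2 − 5/2 + 1 = 286.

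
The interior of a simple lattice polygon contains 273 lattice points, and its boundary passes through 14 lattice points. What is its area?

By Pick's theorem, A = I + B/2 − 1 = 273 + 14/2 − 1 = 279.

279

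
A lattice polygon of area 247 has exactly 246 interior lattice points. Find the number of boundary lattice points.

Pick's theorem gives A = I + B/2 − 1, so B = 2(A − I + 1) = 2(247 − 246 + 1) = 4.

4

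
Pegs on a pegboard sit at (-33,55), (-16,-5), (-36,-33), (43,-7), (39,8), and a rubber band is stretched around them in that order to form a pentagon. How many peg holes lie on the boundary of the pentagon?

8

Summing gcd(|Δx|,|Δy|) over the edges gives the boundary count: gcd(17,60) + gcd(20,28) + gcd(79,26) + gcd(4,15) + gcd(72,47) = 1+4+1+1+1 = 8.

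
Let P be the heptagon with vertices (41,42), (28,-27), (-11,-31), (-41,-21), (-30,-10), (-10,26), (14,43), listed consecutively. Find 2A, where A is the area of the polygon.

7557

Using the shoelace formula, 2A = |(41·(-27) − 28·42) + (28·(-31) − (-11)·(-27)) + ((-11)·(-21) − (-41)·(-31)) + ((-41)·(-10) − (-30)·(-21)) + ((-30)·26 − (-10)·(-10)) + ((-10)·43 − 14·26) + (14·42 − 41·43)| = 7557, so the area is 7557/2.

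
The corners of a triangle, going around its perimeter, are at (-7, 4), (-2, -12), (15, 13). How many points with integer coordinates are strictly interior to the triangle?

198

Using the shoelace formula, 2A = |((-7)·(-12) − (-2)·4) + ((-2)·13 − 15·(-12)) + (15·4 − (-7)·13)| = 397, so the area is 397/2.
Along each edge there are gcd(|Δx|,|Δy|)+1 lattice points, so counting each shared vertex once the boundary has gcd(5,16) + gcd(17,25) + gcd(22,9) = 1+1+1 = 3.
Pick's theorem gives I = A − B/2 + 1 = 397/2 − 3/2 + 1 = 198.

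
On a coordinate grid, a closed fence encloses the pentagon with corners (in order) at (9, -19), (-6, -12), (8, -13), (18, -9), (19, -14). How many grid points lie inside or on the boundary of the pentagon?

107

The shoelace formula gives twice the area as |[9·(-12) − (-6)·(-19)] + [(-6)·(-13) − 8·(-12)] + [8·(-9) − 18·(-13)] + [18·(-14) − 19·(-9)] + [19·(-19) − 9·(-14)]| = 202, so the area is 101.
Summing gcd(|Δx|,|Δy|) over the edges gives the boundary count: gcd(15,7) + gcd(14,1) + gcd(10,4) + gcd(1,5) + gcd(10,5) = 1+1+2+1+5 = 10.
Pick's theorem gives I = A − B/2 + 1 = 101 − 10/2 + 1 = 97, so the closed region contains I + B = 97 + 10 = 107 lattice points.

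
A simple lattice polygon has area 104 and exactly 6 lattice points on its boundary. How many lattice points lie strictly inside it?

Pick's theorem A = I + B/2 − 1 rearranges to I = A − B/2 + 1 = 104 − 6/2 + 1 = 102.

102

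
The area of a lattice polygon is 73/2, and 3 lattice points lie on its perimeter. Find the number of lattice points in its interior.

Pick's theorem A = I + B/2 − 1 rearranges to I = A − B/2 + 1 = 73/2 − 3/2 + 1 = 36.

36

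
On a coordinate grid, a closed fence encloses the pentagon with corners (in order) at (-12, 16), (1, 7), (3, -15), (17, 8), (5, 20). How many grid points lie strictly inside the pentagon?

By the shoelace formula, twice the signed area is |[(-12)·7 − 1·16] + [1·(-15) − 3·7] + [3·8 − 17·(-15)] + [17·20 − 5·8] + [5·16 − (-12)·20]| = 763, so the area is 381.5.
The number of boundary lattice points is Σ gcd(|Δx|,|Δy|) = gcd(13,9) + gcd(2,22) + gcd(14,23) + gcd(12,12) + gcd(17,4) = 1+2+1+12+1 = 17.
Pick's theorem gives I = A − B/2 + 1 = 381.5 − 17/2 + 1 = 374.

374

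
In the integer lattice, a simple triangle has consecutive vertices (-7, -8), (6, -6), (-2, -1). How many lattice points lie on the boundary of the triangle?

3

The number of boundary lattice points is Σ gcd(|Δx|,|Δy|) = gcd(13,2) + gcd(8,5) + gcd(5,7) = 1+1+1 = 3.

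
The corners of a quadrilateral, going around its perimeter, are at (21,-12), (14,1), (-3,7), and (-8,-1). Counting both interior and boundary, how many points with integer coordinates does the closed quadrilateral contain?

236

By the shoelace formula, twice the signed area is |(21·1 − 14·(-12)) + (14·7 − (-3)·1) + ((-3)·(-1) − (-8)·7) + ((-8)·(-12) − 21·(-1))| = 466, so the area is 233.
The number of boundary lattice points is Σ gcd(|Δx|,|Δy|) = gcd(7,13) + gcd(17,6) + gcd(5,8) + gcd(29,11) = 1+1+1+1 = 4.
Pick's theorem gives I = A − B/2 + 1 = 233 − 4/2 + 1 = 232, so the closed region contains I + B = 232 + 4 = 236 lattice points.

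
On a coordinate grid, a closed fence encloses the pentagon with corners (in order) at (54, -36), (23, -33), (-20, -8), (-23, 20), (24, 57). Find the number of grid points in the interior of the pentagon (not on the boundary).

Using the shoelace formula, 2A = |[54·(-33) − 23·(-36)] + [23·(-8) − (-20)·(-33)] + [(-20)·20 − (-23)·(-8)] + [(-23)·57 − 24·20] + [24·(-36) − 54·57]| = 8115, so the area is 4057.5.
The number of boundary lattice points is Σ gcd(|Δx|,|Δy|) = gcd(31,3) + gcd(43,25) + gcd(3,28) + gcd(47,37) + gcd(30,93) = 1+1+1+1+3 = 7.
By Pick's theorem A = I + B/2 − 1, so I = 4057.5 − 7/2 + 1 = 4055.

4055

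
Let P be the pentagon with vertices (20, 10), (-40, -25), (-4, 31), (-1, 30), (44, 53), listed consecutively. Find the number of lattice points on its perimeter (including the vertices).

12

The number of boundary lattice points is Σ gcd(|Δx|,|Δy|) = gcd(60,35) + gcd(36,56) + gcd(3,1) + gcd(45,23) + gcd(24,43) = 5+4+1+1+1 = 12.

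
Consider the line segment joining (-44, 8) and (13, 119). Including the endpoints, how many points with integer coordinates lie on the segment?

The number of lattice points on a segment between lattice points is gcd(|Δx|,|Δy|) + 1 = gcd(57,111) + 1 = 3 + 1 = 4.

4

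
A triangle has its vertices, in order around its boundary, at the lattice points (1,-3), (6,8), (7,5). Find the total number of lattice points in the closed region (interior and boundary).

Using the shoelace formula, 2A = |[1·8 − 6·(-3)] + [6·5 − 7·8] + [7·(-3) − 1·5]| = 26, so the area is 13.
The number of boundary lattice points is Σ gcd(|Δx|,|Δy|) = gcd(5,11) + gcd(1,3) + gcd(6,8) = 1+1+2 = 4.
Pick's theorem gives I = A − B/2 + 1 = 13 − 4/2 + 1 = 12, so the closed region contains I + B = 12 + 4 = 16 lattice points.

16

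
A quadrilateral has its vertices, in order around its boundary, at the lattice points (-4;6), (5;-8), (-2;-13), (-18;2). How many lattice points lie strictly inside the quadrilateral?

The shoelace formula gives twice the area as |((-4)·(-8) − 5·6) + (5·(-13) − (-2)·(-8)) + ((-2)·2 − (-18)·(-13)) + ((-18)·6 − (-4)·2)| = 417, so the area is 208.5.
Along each edge there are gcd(|Δx|,|Δy|)+1 lattice points, so counting each shared vertex once the boundary has gcd(9,14) + gcd(7,5) + gcd(16,15) + gcd(14,4) = 1+1+1+2 = 5.
By Pick's theorem A = I + B/2 − 1, so I = 208.5 − 5/2 + 1 = 207.

207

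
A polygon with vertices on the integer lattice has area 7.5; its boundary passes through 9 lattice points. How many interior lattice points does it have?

Pick's theorem A = I + B/2 − 1 rearranges to I = A − B/2 + 1 = 7.5 − 9/2 + 1 = 4.

4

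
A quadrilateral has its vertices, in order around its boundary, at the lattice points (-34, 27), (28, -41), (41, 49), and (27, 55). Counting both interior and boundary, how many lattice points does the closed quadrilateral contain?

3615

The shoelace formula gives twice the area as |[(-34)·(-41) − 28·27] + [28·49 − 41·(-41)] + [41·55 − 27·49] + [27·27 − (-34)·55]| = 7222, so the area is 3611.
Along each edge there are gcd(|Δx|,|Δy|)+1 lattice points, so counting each shared vertex once the boundary has gcd(62,68) + gcd(13,90) + gcd(14,6) + gcd(61,28) = 2+1+2+1 = 6.
Pick's theorem gives I = A − B/2 + 1 = 3611 − 6/2 + 1 = 3609, so the closed region contains I + B = 3609 + 6 = 3615 lattice points.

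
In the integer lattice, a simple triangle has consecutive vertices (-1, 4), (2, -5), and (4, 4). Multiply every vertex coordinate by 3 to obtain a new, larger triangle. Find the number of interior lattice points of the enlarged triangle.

190

Using the shoelace formula, 2A = |((-1)·(-5) − 2·4) + (2·4 − 4·(-5)) + (4·4 − (-1)·4)| = 45, so the area is 22.5.
Summing gcd(|Δx|,|Δy|) over the edges gives the boundary count: gcd(3,9) + gcd(2,9) + gcd(5,0) = 3+1+5 = 9.
Scaling by 3 multiplies the area by 3² = 9 (so the new area is 405/2) and multiplies the boundary lattice-point count by 3, giving 27.
By Pick's theorem, the interior count of the dilated polygon is 405/2 − 27/2 + 1 = 190.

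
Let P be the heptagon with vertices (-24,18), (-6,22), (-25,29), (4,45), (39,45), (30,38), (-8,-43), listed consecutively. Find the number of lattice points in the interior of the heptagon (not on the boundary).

2425

Using the shoelace formula, 2A = |((-24)·22 − (-6)·18) + ((-6)·29 − (-25)·22) + ((-25)·45 − 4·29) + (4·45 − 39·45) + (39·38 − 30·45) + (30·(-43) − (-8)·38) + ((-8)·18 − (-24)·(-43))| = 4890, so the area is 2445.
Along each edge there are gcd(|Δx|,|Δy|)+1 lattice points, so counting each shared vertex once the boundary has gcd(18,4) + gcd(19,7) + gcd(29,16) + gcd(35,0) + gcd(9,7) + gcd(38,81) + gcd(16,61) = 2+1+1+35+1+1+1 = 42.
Pick's theorem gives I = A − B/2 + 1 = 2445 − 42/2 + 1 = 2425.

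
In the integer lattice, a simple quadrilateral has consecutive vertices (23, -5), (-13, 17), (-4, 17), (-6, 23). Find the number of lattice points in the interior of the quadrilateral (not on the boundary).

The shoelace formula gives twice the area as |(23·17 − (-13)·(-5)) + ((-13)·17 − (-4)·17) + ((-4)·23 − (-6)·17) + ((-6)·(-5) − 23·23)| = 316, so the area is 158.
The number of boundary lattice points is Σ gcd(|Δx|,|Δy|) = gcd(36,22) + gcd(9,0) + gcd(2,6) + gcd(29,28) = 2+9+2+1 = 14.
By Pick's theorem A = I + B/2 − 1, so I = 158 − 14/2 + 1 = 152.

152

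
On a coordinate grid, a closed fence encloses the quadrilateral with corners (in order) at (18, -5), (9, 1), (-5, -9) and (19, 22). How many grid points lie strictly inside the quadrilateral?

219

The shoelace formula gives twice the area as |[18·1 − 9·(-5)] + [9·(-9) − (-5)·1] + [(-5)·22 − 19·(-9)] + [19·(-5) − 18·22]| = 443, so the area is 443/2.
Summing gcd(|Δx|,|Δy|) over the edges gives the boundary count: gcd(9,6) + gcd(14,10) + gcd(24,31) + gcd(1,27) = 3+2+1+1 = 7.
Pick's theorem gives I = A − B/2 + 1 = 443/2 − 7/2 + 1 = 219.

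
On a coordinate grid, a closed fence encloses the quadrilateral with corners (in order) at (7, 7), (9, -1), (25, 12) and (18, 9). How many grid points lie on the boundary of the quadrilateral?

5

Along each edge there are gcd(|Δx|,|Δy|)+1 lattice points, so counting each shared vertex once the boundary has gcd(2,8) + gcd(16,13) + gcd(7,3) + gcd(11,2) = 2+1+1+1 = 5.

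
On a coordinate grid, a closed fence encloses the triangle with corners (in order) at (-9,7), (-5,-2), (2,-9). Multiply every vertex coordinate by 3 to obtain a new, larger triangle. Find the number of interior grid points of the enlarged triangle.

145

The shoelace formula gives twice the area as |[(-9)·(-2) − (-5)·7] + [(-5)·(-9) − 2·(-2)] + [2·7 − (-9)·(-9)]| = 35, so the area is 17.5.
Along each edge there are gcd(|Δx|,|Δy|)+1 lattice points, so counting each shared vertex once the boundary has gcd(4,9) + gcd(7,7) + gcd(11,16) = 1+7+1 = 9.
Scaling by 3 multiplies the area by 3² = 9 (so the new area is 157.5) and multiplies the boundary lattice-point count by 3, giving 27.
By Pick's theorem, the interior count of the dilated polygon is 157.5 − 27/2 + 1 = 145.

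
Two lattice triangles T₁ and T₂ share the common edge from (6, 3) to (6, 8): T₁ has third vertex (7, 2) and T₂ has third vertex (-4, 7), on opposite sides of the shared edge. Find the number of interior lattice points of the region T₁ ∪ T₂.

The union is the simple quadrilateral with vertices (6, 3), (7, 2), (6, 8), (-4, 7) in order.
The shoelace formula gives twice the area as |[6·2 − 7·3] + [7·8 − 6·2] + [6·7 − (-4)·8] + [(-4)·3 − 6·7]| = 55, so the area is 55/2.
Summing gcd(|Δx|,|Δy|) over the edges gives the boundary count: gcd(1,1) + gcd(1,6) + gcd(10,1) + gcd(10,4) = 1+1+1+2 = 5.
By Pick's theorem I = A − B/2 + 1 = 55/2 − 5/2 + 1 = 26.

26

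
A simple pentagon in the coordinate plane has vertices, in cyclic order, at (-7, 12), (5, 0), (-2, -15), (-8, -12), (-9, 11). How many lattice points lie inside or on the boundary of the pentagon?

239

The shoelace formula gives twice the area as |((-7)·0 − 5·12) + (5·(-15) − (-2)·0) + ((-2)·(-12) − (-8)·(-15)) + ((-8)·11 − (-9)·(-12)) + ((-9)·12 − (-7)·11)| = 458, so the area is 229.
Summing gcd(|Δx|,|Δy|) over the edges gives the boundary count: gcd(12,12) + gcd(7,15) + gcd(6,3) + gcd(1,23) + gcd(2,1) = 12+1+3+1+1 = 18.
Pick's theorem gives I = A − B/2 + 1 = 229 − 18/2 + 1 = 221, so the closed region contains I + B = 221 + 18 = 239 lattice points.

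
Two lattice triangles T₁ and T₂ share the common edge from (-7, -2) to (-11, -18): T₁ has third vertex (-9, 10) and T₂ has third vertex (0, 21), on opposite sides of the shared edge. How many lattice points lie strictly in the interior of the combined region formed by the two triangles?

The union is the simple quadrilateral with vertices (-7, -2), (-9, 10), (-11, -18), (0, 21) in order.
Using the shoelace formula, 2A = |((-7)·10 − (-9)·(-2)) + ((-9)·(-18) − (-11)·10) + ((-11)·21 − 0·(-18)) + (0·(-2) − (-7)·21)| = 100, so the area is 50.
Summing gcd(|Δx|,|Δy|) over the edges gives the boundary count: gcd(2,12) + gcd(2,28) + gcd(11,39) + gcd(7,23) = 2+2+1+1 = 6.
By Pick's theorem I = A − B/2 + 1 = 50 − 6/2 + 1 = 48.

48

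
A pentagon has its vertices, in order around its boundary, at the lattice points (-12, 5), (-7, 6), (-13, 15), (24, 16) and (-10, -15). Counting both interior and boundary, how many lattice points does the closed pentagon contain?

536

By the shoelace formula, twice the signed area is |[(-12)·6 − (-7)·5] + [(-7)·15 − (-13)·6] + [(-13)·16 − 24·15] + [24·(-15) − (-10)·16] + [(-10)·5 − (-12)·(-15)]| = 1062, so the area is 531.
Summing gcd(|Δx|,|Δy|) over the edges gives the boundary count: gcd(5,1) + gcd(6,9) + gcd(37,1) + gcd(34,31) + gcd(2,20) = 1+3+1+1+2 = 8.
Pick's theorem gives I = A − B/2 + 1 = 531 − 8/2 + 1 = 528, so the closed region contains I + B = 528 + 8 = 536 lattice points.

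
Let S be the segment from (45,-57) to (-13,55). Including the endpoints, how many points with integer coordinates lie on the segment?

The number of lattice points on a segment between lattice points is gcd(|Δx|,|Δy|) + 1 = gcd(58,112) + 1 = 2 + 1 = 3.

3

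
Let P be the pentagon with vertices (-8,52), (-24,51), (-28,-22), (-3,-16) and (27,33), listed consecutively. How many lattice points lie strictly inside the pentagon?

Using the shoelace formula, 2A = |((-8)·51 − (-24)·52) + ((-24)·(-22) − (-28)·51) + ((-28)·(-16) − (-3)·(-22)) + ((-3)·33 − 27·(-16)) + (27·52 − (-8)·33)| = 5179, so the area is 5179/2.
The number of boundary lattice points is Σ gcd(|Δx|,|Δy|) = gcd(16,1) + gcd(4,73) + gcd(25,6) + gcd(30,49) + gcd(35,19) = 1+1+1+1+1 = 5.
By Pick's theorem A = I + B/2 − 1, so I = 5179/2 − 5/2 + 1 = 2588.

2588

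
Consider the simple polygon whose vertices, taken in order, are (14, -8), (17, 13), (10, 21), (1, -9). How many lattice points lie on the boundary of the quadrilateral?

Along each edge there are gcd(|Δx|,|Δy|)+1 lattice points, so counting each shared vertex once the boundary has gcd(3,21) + gcd(7,8) + gcd(9,30) + gcd(13,1) = 3+1+3+1 = 8.

8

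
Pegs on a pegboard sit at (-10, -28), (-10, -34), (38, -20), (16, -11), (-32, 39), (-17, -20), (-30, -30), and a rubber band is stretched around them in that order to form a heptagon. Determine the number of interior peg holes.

The shoelace formula gives twice the area as |((-10)·(-34) − (-10)·(-28)) + ((-10)·(-20) − 38·(-34)) + (38·(-11) − 16·(-20)) + (16·39 − (-32)·(-11)) + ((-32)·(-20) − (-17)·39) + ((-17)·(-30) − (-30)·(-20)) + ((-30)·(-28) − (-10)·(-30))| = 3479, so the area is 3479/2.
Summing gcd(|Δx|,|Δy|) over the edges gives the boundary count: gcd(0,6) + gcd(48,14) + gcd(22,9) + gcd(48,50) + gcd(15,59) + gcd(13,10) + gcd(20,2) = 6+2+1+2+1+1+2 = 15.
By Pick's theorem A = I + B/2 − 1, so I = 3479/2 − 15/2 + 1 = 1733.

1733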